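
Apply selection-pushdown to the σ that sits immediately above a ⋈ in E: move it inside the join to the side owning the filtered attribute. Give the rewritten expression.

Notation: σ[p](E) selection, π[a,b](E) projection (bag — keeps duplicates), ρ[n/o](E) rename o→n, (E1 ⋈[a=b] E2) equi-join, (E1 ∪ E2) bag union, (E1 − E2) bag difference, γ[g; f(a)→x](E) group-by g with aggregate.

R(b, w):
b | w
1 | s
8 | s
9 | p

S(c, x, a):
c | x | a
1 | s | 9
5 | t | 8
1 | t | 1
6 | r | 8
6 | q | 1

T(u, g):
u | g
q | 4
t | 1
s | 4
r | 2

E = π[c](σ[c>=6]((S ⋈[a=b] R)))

σ filters on c, owned by the left side.
E' = π[c]((σ[c>=6](S) ⋈[a=b] R))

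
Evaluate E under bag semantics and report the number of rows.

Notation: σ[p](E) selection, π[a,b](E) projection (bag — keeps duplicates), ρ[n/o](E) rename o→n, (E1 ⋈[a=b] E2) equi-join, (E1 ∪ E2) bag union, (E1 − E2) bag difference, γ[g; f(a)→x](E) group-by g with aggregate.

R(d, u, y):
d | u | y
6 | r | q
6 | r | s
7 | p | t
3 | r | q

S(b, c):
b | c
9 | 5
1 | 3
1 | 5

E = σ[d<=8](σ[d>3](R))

Row counts bottom-up:
  R → 4
  σ[d>3](R) → 3
  σ[d<=8](σ[d>3](R)) → 3

|E| = 3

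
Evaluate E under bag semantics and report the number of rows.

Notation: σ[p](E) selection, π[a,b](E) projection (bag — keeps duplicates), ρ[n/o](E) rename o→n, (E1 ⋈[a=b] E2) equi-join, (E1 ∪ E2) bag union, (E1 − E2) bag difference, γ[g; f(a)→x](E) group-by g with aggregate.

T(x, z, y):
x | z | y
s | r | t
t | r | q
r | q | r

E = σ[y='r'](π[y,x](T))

Stepwise |·|:
  T → 3
  π[y,x](T) → 3
  σ[y='r'](π[y,x](T)) → 1

|E| = 1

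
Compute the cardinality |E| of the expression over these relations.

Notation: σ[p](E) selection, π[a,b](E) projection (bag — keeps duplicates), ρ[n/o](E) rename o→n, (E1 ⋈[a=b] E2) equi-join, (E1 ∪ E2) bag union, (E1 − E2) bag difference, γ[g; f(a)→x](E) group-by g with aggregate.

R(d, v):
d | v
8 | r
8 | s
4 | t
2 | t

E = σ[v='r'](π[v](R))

Row counts bottom-up:
  R → 4
  π[v](R) → 4
  σ[v='r'](π[v](R)) → 1

|E| = 1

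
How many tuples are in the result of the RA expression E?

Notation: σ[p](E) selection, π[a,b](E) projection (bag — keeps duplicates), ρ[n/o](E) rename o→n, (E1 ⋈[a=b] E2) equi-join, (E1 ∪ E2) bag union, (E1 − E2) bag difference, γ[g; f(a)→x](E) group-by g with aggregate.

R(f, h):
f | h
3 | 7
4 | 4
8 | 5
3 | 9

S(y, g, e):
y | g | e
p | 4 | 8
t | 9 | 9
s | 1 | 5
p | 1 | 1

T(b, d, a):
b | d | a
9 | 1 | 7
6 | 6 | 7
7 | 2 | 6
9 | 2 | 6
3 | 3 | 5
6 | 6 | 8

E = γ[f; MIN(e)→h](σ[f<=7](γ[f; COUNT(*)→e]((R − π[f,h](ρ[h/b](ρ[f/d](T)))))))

Stepwise |·|:
  R → 4
  T → 6
  ρ[f/d](T) → 6
  ρ[h/b](ρ[f/d](T)) → 6
  π[f,h](ρ[h/b](ρ[f/d](T))) → 6
  (R − π[f,h](ρ[h/b](ρ[f/d](T)))) → 4
  γ[f; COUNT(*)→e]((R − π[f,h](ρ[h/b](ρ[f/d](T))))) → 3
  σ[f<=7](γ[f; COUNT(*)→e]((R − π[f,h](ρ[h/b](ρ[f/d](T)))))) → 2
  γ[f; MIN(e)→h](σ[f<=7](γ[f; COUNT(*)→e]((R − π[f,h](ρ[h/b](ρ[f/d](T))))))) → 2

|E| = 2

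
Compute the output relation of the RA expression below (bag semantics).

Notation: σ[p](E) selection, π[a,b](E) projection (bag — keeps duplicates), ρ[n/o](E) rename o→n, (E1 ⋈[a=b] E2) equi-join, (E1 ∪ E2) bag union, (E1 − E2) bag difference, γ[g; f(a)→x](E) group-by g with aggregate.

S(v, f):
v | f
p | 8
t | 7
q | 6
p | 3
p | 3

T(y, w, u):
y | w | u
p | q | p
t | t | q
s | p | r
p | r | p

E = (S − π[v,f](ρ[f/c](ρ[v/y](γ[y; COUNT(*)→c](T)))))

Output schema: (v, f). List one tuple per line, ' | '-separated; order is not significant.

Per-node cardinality:
  S → 5
  T → 4
  γ[y; COUNT(*)→c](T) → 3
  ρ[v/y](γ[y; COUNT(*)→c](T)) → 3
  ρ[f/c](ρ[v/y](γ[y; COUNT(*)→c](T))) → 3
  π[v,f](ρ[f/c](ρ[v/y](γ[y; COUNT(*)→c](T)))) → 3
  (S − π[v,f](ρ[f/c](ρ[v/y](γ[y; COUNT(*)→c](T))))) → 5

== RESULT ==
v | f
p | 3
p | 3
p | 8
q | 6
t | 7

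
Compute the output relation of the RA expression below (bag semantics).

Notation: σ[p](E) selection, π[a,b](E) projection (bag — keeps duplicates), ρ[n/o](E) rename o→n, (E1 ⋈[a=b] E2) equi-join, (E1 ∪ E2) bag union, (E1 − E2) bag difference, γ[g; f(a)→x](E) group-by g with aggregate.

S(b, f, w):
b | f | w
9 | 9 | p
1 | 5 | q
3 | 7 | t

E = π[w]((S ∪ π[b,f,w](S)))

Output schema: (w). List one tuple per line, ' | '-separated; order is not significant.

Per-node cardinality:
  S → 3
  S → 3
  π[b,f,w](S) → 3
  (S ∪ π[b,f,w](S)) → 6
  π[w]((S ∪ π[b,f,w](S))) → 6

== RESULT ==
w
p
p
q
q
t
t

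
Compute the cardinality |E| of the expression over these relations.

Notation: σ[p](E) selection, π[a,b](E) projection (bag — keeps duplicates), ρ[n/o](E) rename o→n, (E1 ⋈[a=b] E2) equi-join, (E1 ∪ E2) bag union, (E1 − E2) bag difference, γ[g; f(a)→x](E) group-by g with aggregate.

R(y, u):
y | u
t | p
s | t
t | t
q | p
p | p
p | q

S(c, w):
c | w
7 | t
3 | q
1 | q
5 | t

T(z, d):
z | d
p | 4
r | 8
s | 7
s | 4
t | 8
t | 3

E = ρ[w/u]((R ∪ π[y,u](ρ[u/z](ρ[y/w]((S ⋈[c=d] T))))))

Row counts bottom-up:
  R → 6
  S → 4
  T → 6
  (S ⋈[c=d] T) → 2
  ρ[y/w]((S ⋈[c=d] T)) → 2
  ρ[u/z](ρ[y/w]((S ⋈[c=d] T))) → 2
  π[y,u](ρ[u/z](ρ[y/w]((S ⋈[c=d] T)))) → 2
  (R ∪ π[y,u](ρ[u/z](ρ[y/w]((S ⋈[c=d] T))))) → 8
  ρ[w/u]((R ∪ π[y,u](ρ[u/z](ρ[y/w]((S ⋈[c=d] T)))))) → 8

|E| = 8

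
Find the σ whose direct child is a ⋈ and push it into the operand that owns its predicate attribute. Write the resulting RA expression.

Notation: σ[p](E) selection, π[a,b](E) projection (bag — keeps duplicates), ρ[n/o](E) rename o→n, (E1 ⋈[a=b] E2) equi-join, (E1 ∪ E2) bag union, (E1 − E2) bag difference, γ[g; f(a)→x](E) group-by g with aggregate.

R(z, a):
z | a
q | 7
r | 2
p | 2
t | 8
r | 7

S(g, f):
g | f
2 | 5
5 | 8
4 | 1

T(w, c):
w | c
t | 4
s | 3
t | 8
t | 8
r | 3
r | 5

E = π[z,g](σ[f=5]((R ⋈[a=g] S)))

σ filters on f, owned by the right side.
E' = π[z,g]((R ⋈[a=g] σ[f=5](S)))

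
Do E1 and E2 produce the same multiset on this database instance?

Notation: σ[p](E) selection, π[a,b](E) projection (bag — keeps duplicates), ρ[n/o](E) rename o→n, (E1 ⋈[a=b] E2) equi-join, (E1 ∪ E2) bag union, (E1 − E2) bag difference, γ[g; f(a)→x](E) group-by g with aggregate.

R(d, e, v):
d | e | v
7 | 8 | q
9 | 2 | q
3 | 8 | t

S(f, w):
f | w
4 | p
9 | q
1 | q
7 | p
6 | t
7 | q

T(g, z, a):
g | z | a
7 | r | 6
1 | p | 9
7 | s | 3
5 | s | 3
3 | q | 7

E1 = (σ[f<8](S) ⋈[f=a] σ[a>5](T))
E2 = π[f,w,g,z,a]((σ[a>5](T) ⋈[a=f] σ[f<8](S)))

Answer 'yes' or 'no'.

E1 subexpression sizes:
  S → 6
  σ[f<8](S) → 5
  T → 5
  σ[a>5](T) → 3
  (σ[f<8](S) ⋈[f=a] σ[a>5](T)) → 3
E2 subexpression sizes:
  T → 5
  σ[a>5](T) → 3
  S → 6
  σ[f<8](S) → 5
  (σ[a>5](T) ⋈[a=f] σ[f<8](S)) → 3
  π[f,w,g,z,a]((σ[a>5](T) ⋈[a=f] σ[f<8](S))) → 3

E1 and E2 produce the same multiset:
f | w | g | z | a
6 | t | 7 | r | 6
7 | p | 3 | q | 7
7 | q | 3 | q | 7

yes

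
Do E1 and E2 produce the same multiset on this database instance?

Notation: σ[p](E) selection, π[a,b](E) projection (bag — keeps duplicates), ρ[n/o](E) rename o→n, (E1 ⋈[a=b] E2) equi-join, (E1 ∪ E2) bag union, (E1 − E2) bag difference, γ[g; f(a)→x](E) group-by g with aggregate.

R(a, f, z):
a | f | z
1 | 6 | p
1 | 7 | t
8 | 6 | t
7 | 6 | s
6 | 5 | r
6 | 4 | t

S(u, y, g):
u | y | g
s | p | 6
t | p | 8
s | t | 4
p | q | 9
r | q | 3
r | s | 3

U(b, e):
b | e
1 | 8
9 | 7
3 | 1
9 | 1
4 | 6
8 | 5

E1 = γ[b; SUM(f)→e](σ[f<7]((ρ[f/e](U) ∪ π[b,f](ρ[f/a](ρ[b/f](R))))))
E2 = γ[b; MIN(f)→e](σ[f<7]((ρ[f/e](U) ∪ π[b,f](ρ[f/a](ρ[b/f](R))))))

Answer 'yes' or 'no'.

E1 stepwise |·|:
  U → 6
  ρ[f/e](U) → 6
  R → 6
  ρ[b/f](R) → 6
  ρ[f/a](ρ[b/f](R)) → 6
  π[b,f](ρ[f/a](ρ[b/f](R))) → 6
  (ρ[f/e](U) ∪ π[b,f](ρ[f/a](ρ[b/f](R)))) → 12
  σ[f<7]((ρ[f/e](U) ∪ π[b,f](ρ[f/a](ρ[b/f](R))))) → 8
  γ[b; SUM(f)→e](σ[f<7]((ρ[f/e](U) ∪ π[b,f](ρ[f/a](ρ[b/f](R)))))) → 7
E2 stepwise |·|:
  U → 6
  ρ[f/e](U) → 6
  R → 6
  ρ[b/f](R) → 6
  ρ[f/a](ρ[b/f](R)) → 6
  π[b,f](ρ[f/a](ρ[b/f](R))) → 6
  (ρ[f/e](U) ∪ π[b,f](ρ[f/a](ρ[b/f](R)))) → 12
  σ[f<7]((ρ[f/e](U) ∪ π[b,f](ρ[f/a](ρ[b/f](R))))) → 8
  γ[b; MIN(f)→e](σ[f<7]((ρ[f/e](U) ∪ π[b,f](ρ[f/a](ρ[b/f](R)))))) → 7

E1 result:
b | e
3 | 1
4 | 12
5 | 6
6 | 1
7 | 1
8 | 5
9 | 1
E2 result:
b | e
3 | 1
4 | 6
5 | 6
6 | 1
7 | 1
8 | 5
9 | 1
Witness: (4, 6) appears 0× in E1 but 1× in E2.

no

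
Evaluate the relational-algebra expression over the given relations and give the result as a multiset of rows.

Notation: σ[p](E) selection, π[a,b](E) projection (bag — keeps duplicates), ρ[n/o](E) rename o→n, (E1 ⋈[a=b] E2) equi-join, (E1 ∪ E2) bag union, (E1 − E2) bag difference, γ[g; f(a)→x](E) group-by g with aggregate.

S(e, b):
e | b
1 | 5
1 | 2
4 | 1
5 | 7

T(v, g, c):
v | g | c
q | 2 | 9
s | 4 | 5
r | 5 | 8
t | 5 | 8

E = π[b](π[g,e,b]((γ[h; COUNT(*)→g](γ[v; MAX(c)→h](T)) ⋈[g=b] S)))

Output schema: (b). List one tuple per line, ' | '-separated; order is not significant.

Subexpression sizes:
  T → 4
  γ[v; MAX(c)→h](T) → 4
  γ[h; COUNT(*)→g](γ[v; MAX(c)→h](T)) → 3
  S → 4
  (γ[h; COUNT(*)→g](γ[v; MAX(c)→h](T)) ⋈[g=b] S) → 3
  π[g,e,b]((γ[h; COUNT(*)→g](γ[v; MAX(c)→h](T)) ⋈[g=b] S)) → 3
  π[b](π[g,e,b]((γ[h; COUNT(*)→g](γ[v; MAX(c)→h](T)) ⋈[g=b] S))) → 3

== RESULT ==
b
1
1
2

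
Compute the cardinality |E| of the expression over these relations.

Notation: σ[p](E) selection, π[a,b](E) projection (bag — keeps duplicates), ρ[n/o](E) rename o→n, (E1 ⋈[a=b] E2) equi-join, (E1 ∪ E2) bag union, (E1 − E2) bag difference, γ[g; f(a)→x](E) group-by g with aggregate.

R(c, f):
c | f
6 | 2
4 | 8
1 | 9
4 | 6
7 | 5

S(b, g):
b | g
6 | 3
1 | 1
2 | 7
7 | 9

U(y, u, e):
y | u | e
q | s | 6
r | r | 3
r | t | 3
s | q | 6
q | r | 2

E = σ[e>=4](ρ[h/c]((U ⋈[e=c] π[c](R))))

Stepwise |·|:
  U → 5
  R → 5
  π[c](R) → 5
  (U ⋈[e=c] π[c](R)) → 2
  ρ[h/c]((U ⋈[e=c] π[c](R))) → 2
  σ[e>=4](ρ[h/c]((U ⋈[e=c] π[c](R)))) → 2

|E| = 2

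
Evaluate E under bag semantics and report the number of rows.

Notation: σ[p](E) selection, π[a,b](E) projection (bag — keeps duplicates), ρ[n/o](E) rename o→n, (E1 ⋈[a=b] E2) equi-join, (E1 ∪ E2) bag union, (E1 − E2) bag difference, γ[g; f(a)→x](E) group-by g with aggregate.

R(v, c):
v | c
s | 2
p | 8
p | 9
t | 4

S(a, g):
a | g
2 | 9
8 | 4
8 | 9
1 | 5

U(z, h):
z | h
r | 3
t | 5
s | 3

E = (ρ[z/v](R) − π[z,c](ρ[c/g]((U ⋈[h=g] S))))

Row counts bottom-up:
  R → 4
  ρ[z/v](R) → 4
  U → 3
  S → 4
  (U ⋈[h=g] S) → 1
  ρ[c/g]((U ⋈[h=g] S)) → 1
  π[z,c](ρ[c/g]((U ⋈[h=g] S))) → 1
  (ρ[z/v](R) − π[z,c](ρ[c/g]((U ⋈[h=g] S)))) → 4

|E| = 4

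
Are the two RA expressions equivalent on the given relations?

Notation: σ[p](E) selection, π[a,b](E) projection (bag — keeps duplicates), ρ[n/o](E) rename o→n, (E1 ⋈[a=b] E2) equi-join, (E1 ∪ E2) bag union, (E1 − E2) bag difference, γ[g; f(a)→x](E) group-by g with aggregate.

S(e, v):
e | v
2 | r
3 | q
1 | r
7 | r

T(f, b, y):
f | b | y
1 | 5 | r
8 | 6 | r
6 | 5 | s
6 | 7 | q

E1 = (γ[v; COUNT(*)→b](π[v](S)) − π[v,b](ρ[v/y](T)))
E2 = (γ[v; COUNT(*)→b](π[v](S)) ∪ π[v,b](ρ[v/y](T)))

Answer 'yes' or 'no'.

E1 stepwise |·|:
  S → 4
  π[v](S) → 4
  γ[v; COUNT(*)→b](π[v](S)) → 2
  T → 4
  ρ[v/y](T) → 4
  π[v,b](ρ[v/y](T)) → 4
  (γ[v; COUNT(*)→b](π[v](S)) − π[v,b](ρ[v/y](T))) → 2
E2 stepwise |·|:
  S → 4
  π[v](S) → 4
  γ[v; COUNT(*)→b](π[v](S)) → 2
  T → 4
  ρ[v/y](T) → 4
  π[v,b](ρ[v/y](T)) → 4
  (γ[v; COUNT(*)→b](π[v](S)) ∪ π[v,b](ρ[v/y](T))) → 6

E1 result:
v | b
q | 1
r | 3
E2 result:
v | b
q | 1
q | 7
r | 3
r | 5
r | 6
s | 5
Witness: ('s', 5) appears 0× in E1 but 1× in E2.

no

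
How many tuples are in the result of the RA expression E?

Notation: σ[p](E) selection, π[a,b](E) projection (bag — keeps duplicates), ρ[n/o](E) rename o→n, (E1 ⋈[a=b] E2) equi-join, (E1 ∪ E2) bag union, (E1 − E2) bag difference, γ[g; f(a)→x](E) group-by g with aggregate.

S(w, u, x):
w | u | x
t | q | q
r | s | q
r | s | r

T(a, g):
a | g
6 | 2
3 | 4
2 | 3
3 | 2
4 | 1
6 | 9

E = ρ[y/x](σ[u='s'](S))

Stepwise |·|:
  S → 3
  σ[u='s'](S) → 2
  ρ[y/x](σ[u='s'](S)) → 2

|E| = 2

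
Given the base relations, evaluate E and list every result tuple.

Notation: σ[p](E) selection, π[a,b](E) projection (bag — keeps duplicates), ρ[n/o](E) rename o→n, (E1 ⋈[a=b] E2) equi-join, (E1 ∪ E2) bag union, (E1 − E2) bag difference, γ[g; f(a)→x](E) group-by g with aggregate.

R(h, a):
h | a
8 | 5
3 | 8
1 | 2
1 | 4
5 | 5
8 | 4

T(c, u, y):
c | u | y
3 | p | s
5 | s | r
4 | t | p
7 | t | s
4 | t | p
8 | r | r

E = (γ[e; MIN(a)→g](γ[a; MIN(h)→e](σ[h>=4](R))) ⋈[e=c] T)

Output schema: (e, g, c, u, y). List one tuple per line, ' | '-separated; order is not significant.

Row counts bottom-up:
  R → 6
  σ[h>=4](R) → 3
  γ[a; MIN(h)→e](σ[h>=4](R)) → 2
  γ[e; MIN(a)→g](γ[a; MIN(h)→e](σ[h>=4](R))) → 2
  T → 6
  (γ[e; MIN(a)→g](γ[a; MIN(h)→e](σ[h>=4](R))) ⋈[e=c] T) → 2

== RESULT ==
e | g | c | u | y
5 | 5 | 5 | s | r
8 | 4 | 8 | r | r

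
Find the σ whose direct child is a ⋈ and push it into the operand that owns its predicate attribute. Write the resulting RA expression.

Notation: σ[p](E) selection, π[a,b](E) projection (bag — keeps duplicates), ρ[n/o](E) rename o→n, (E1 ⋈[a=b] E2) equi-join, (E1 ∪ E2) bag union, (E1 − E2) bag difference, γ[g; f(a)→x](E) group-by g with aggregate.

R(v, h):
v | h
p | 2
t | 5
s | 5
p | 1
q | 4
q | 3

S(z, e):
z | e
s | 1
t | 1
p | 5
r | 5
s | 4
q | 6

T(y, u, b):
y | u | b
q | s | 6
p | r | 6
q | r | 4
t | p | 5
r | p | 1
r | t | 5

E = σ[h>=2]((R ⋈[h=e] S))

σ filters on h, owned by the left side.
E' = (σ[h>=2](R) ⋈[h=e] S)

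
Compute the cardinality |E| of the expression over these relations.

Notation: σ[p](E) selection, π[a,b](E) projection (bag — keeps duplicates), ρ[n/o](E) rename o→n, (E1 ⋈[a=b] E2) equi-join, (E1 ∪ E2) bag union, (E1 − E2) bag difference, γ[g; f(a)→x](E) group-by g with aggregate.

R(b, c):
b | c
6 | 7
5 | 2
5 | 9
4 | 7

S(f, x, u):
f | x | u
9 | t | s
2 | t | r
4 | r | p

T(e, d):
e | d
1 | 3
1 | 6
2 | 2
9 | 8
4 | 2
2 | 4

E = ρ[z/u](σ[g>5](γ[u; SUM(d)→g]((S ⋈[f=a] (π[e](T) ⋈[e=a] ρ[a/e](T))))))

Per-node cardinality:
  S → 3
  T → 6
  π[e](T) → 6
  T → 6
  ρ[a/e](T) → 6
  (π[e](T) ⋈[e=a] ρ[a/e](T)) → 10
  (S ⋈[f=a] (π[e](T) ⋈[e=a] ρ[a/e](T))) → 6
  γ[u; SUM(d)→g]((S ⋈[f=a] (π[e](T) ⋈[e=a] ρ[a/e](T)))) → 3
  σ[g>5](γ[u; SUM(d)→g]((S ⋈[f=a] (π[e](T) ⋈[e=a] ρ[a/e](T))))) → 2
  ρ[z/u](σ[g>5](γ[u; SUM(d)→g]((S ⋈[f=a] (π[e](T) ⋈[e=a] ρ[a/e](T)))))) → 2

|E| = 2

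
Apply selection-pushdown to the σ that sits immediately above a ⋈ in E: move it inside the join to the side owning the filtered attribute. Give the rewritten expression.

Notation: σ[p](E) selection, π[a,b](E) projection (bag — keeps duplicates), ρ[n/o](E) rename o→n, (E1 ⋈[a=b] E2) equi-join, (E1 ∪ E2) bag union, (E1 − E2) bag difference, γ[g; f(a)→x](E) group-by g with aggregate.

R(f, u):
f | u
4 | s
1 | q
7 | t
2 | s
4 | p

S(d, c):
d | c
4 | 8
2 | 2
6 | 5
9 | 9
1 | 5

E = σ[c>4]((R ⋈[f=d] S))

σ filters on c, owned by the right side.
E' = (R ⋈[f=d] σ[c>4](S))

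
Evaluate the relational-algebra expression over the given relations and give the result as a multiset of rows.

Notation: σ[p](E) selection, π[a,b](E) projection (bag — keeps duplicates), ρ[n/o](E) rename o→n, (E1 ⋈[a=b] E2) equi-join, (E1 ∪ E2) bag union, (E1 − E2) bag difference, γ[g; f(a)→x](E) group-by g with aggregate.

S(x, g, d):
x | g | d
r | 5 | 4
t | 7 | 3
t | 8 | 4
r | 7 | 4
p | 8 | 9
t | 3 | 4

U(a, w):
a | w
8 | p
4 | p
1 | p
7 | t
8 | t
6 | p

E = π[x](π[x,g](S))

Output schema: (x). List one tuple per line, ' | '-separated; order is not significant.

Subexpression sizes:
  S → 6
  π[x,g](S) → 6
  π[x](π[x,g](S)) → 6

== RESULT ==
x
p
r
r
t
t
t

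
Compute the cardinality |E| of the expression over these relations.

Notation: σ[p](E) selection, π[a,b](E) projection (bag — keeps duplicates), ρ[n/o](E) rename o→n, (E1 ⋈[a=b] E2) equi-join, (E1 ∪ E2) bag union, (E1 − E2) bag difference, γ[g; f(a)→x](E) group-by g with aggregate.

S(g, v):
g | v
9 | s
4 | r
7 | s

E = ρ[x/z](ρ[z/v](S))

Subexpression sizes:
  S → 3
  ρ[z/v](S) → 3
  ρ[x/z](ρ[z/v](S)) → 3

|E| = 3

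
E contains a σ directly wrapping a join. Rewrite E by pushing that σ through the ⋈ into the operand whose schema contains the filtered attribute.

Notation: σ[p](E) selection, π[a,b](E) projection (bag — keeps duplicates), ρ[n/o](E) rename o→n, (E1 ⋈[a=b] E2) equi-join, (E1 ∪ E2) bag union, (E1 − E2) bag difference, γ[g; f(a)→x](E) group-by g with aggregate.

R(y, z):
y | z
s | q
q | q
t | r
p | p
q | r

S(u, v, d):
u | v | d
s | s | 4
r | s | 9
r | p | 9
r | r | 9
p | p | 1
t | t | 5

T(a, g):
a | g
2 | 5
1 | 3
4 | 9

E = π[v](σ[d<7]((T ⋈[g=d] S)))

σ filters on d, owned by the right side.
E' = π[v]((T ⋈[g=d] σ[d<7](S)))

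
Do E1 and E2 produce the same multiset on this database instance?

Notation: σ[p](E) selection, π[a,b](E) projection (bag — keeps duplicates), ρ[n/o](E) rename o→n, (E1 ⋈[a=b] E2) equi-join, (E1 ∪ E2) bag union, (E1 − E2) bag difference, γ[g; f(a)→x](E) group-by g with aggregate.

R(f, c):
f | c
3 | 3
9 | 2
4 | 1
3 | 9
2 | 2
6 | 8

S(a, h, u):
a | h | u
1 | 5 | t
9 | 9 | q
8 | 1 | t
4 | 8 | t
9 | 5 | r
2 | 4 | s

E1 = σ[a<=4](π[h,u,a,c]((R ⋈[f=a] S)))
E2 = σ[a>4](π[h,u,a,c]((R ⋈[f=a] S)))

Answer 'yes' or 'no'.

E1 row counts bottom-up:
  R → 6
  S → 6
  (R ⋈[f=a] S) → 4
  π[h,u,a,c]((R ⋈[f=a] S)) → 4
  σ[a<=4](π[h,u,a,c]((R ⋈[f=a] S))) → 2
E2 row counts bottom-up:
  R → 6
  S → 6
  (R ⋈[f=a] S) → 4
  π[h,u,a,c]((R ⋈[f=a] S)) → 4
  σ[a>4](π[h,u,a,c]((R ⋈[f=a] S))) → 2

E1 result:
h | u | a | c
4 | s | 2 | 2
8 | t | 4 | 1
E2 result:
h | u | a | c
5 | r | 9 | 2
9 | q | 9 | 2
Witness: (8, 't', 4, 1) appears 1× in E1 but 0× in E2.

no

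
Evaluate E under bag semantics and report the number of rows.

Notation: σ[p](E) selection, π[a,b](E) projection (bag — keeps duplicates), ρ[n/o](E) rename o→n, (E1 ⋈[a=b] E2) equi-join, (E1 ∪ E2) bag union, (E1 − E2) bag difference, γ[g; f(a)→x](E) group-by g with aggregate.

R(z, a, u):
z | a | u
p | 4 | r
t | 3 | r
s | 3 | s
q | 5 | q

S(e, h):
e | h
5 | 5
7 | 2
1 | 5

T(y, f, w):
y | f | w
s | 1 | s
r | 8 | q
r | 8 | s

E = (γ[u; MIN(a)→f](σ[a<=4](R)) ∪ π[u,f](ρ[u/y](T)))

Stepwise |·|:
  R → 4
  σ[a<=4](R) → 3
  γ[u; MIN(a)→f](σ[a<=4](R)) → 2
  T → 3
  ρ[u/y](T) → 3
  π[u,f](ρ[u/y](T)) → 3
  (γ[u; MIN(a)→f](σ[a<=4](R)) ∪ π[u,f](ρ[u/y](T))) → 5

|E| = 5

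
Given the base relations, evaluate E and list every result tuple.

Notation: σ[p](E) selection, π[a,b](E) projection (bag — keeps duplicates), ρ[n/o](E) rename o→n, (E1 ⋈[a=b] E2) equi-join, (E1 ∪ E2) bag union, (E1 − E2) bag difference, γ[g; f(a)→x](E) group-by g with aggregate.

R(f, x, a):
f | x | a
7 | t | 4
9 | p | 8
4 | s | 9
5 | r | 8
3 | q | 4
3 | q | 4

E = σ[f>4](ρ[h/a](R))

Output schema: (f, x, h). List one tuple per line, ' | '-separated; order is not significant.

Row counts bottom-up:
  R → 6
  ρ[h/a](R) → 6
  σ[f>4](ρ[h/a](R)) → 3

== RESULT ==
f | x | h
5 | r | 8
7 | t | 4
9 | p | 8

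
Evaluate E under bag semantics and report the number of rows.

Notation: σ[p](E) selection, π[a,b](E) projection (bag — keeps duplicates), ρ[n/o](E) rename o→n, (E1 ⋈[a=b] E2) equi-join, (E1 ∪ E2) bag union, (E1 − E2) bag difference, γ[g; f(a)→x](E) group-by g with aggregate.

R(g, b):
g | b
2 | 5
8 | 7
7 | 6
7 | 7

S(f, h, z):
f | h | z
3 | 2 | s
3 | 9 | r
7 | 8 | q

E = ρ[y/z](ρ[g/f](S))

Row counts bottom-up:
  S → 3
  ρ[g/f](S) → 3
  ρ[y/z](ρ[g/f](S)) → 3

|E| = 3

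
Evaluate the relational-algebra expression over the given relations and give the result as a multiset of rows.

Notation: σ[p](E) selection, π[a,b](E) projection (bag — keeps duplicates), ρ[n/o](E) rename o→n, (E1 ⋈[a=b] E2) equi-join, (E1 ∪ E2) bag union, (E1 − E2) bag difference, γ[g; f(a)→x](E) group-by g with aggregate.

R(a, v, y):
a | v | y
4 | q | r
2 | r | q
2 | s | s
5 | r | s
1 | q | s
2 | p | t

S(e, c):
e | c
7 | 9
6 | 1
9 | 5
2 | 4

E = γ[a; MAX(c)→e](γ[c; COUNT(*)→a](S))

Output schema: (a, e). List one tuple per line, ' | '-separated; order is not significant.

Stepwise |·|:
  S → 4
  γ[c; COUNT(*)→a](S) → 4
  γ[a; MAX(c)→e](γ[c; COUNT(*)→a](S)) → 1

== RESULT ==
a | e
1 | 9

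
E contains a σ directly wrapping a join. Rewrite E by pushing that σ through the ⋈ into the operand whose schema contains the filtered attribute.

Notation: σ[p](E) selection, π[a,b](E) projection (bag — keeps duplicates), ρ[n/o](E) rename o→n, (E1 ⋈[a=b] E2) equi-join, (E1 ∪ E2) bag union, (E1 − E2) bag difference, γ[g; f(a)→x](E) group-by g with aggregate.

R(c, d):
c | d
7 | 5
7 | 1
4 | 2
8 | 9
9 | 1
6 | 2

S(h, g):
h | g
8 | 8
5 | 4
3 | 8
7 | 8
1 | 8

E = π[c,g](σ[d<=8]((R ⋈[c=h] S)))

σ filters on d, owned by the left side.
E' = π[c,g]((σ[d<=8](R) ⋈[c=h] S))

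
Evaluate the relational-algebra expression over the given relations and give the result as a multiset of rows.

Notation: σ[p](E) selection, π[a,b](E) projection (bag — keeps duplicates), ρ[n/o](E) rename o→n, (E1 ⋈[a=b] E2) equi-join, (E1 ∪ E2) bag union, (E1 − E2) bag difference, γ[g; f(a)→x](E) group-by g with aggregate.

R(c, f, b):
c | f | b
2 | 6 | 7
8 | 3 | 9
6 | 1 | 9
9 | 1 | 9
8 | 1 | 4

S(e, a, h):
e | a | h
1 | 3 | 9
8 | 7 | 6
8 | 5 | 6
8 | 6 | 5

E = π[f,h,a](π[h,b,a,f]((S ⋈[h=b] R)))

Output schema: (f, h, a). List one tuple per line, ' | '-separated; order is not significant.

Subexpression sizes:
  S → 4
  R → 5
  (S ⋈[h=b] R) → 3
  π[h,b,a,f]((S ⋈[h=b] R)) → 3
  π[f,h,a](π[h,b,a,f]((S ⋈[h=b] R))) → 3

== RESULT ==
f | h | a
1 | 9 | 3
1 | 9 | 3
3 | 9 | 3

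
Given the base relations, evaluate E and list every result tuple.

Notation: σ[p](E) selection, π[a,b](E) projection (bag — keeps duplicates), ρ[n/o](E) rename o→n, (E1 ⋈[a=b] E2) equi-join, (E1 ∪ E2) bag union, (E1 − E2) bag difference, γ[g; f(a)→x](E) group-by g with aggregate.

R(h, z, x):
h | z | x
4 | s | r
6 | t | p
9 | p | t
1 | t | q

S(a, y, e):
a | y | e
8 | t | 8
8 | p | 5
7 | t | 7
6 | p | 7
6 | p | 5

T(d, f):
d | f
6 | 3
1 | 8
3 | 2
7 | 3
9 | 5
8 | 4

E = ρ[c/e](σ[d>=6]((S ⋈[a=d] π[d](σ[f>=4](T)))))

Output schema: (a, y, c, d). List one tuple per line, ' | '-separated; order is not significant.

Per-node cardinality:
  S → 5
  T → 6
  σ[f>=4](T) → 3
  π[d](σ[f>=4](T)) → 3
  (S ⋈[a=d] π[d](σ[f>=4](T))) → 2
  σ[d>=6]((S ⋈[a=d] π[d](σ[f>=4](T)))) → 2
  ρ[c/e](σ[d>=6]((S ⋈[a=d] π[d](σ[f>=4](T))))) → 2

== RESULT ==
a | y | c | d
8 | p | 5 | 8
8 | t | 8 | 8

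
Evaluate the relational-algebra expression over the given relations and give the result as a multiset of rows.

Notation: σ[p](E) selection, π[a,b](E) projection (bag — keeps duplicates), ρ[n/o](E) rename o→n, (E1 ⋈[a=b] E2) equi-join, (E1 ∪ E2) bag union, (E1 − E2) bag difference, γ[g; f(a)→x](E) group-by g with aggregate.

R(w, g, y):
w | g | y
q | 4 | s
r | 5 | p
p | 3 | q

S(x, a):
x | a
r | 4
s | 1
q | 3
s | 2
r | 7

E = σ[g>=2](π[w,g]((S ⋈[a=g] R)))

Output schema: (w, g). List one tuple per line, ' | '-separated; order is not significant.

Subexpression sizes:
  S → 5
  R → 3
  (S ⋈[a=g] R) → 2
  π[w,g]((S ⋈[a=g] R)) → 2
  σ[g>=2](π[w,g]((S ⋈[a=g] R))) → 2

== RESULT ==
w | g
p | 3
q | 4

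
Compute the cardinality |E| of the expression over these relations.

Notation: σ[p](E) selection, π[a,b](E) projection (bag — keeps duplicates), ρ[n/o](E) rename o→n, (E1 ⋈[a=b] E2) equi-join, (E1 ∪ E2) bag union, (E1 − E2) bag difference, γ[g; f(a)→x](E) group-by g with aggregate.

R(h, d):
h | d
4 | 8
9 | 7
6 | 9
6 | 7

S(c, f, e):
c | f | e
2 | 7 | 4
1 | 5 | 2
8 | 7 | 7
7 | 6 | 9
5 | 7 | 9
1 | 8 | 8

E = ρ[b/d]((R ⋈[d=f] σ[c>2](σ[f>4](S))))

Subexpression sizes:
  R → 4
  S → 6
  σ[f>4](S) → 6
  σ[c>2](σ[f>4](S)) → 3
  (R ⋈[d=f] σ[c>2](σ[f>4](S))) → 4
  ρ[b/d]((R ⋈[d=f] σ[c>2](σ[f>4](S)))) → 4

|E| = 4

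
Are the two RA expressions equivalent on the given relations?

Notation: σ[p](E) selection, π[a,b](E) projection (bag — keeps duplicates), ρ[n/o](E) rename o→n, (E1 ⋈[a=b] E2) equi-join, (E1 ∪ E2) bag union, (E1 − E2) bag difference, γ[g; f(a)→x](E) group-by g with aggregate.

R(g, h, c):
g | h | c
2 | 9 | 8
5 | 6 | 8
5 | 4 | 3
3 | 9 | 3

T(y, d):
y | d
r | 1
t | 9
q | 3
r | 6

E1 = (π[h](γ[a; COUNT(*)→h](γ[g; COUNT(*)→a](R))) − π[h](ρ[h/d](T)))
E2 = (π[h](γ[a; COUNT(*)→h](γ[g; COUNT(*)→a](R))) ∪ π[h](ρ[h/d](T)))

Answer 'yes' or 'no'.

E1 subexpression sizes:
  R → 4
  γ[g; COUNT(*)→a](R) → 3
  γ[a; COUNT(*)→h](γ[g; COUNT(*)→a](R)) → 2
  π[h](γ[a; COUNT(*)→h](γ[g; COUNT(*)→a](R))) → 2
  T → 4
  ρ[h/d](T) → 4
  π[h](ρ[h/d](T)) → 4
  (π[h](γ[a; COUNT(*)→h](γ[g; COUNT(*)→a](R))) − π[h](ρ[h/d](T))) → 1
E2 subexpression sizes:
  R → 4
  γ[g; COUNT(*)→a](R) → 3
  γ[a; COUNT(*)→h](γ[g; COUNT(*)→a](R)) → 2
  π[h](γ[a; COUNT(*)→h](γ[g; COUNT(*)→a](R))) → 2
  T → 4
  ρ[h/d](T) → 4
  π[h](ρ[h/d](T)) → 4
  (π[h](γ[a; COUNT(*)→h](γ[g; COUNT(*)→a](R))) ∪ π[h](ρ[h/d](T))) → 6

E1 result:
h
2
E2 result:
h
1
1
2
3
6
9
Witness: (6,) appears 0× in E1 but 1× in E2.

no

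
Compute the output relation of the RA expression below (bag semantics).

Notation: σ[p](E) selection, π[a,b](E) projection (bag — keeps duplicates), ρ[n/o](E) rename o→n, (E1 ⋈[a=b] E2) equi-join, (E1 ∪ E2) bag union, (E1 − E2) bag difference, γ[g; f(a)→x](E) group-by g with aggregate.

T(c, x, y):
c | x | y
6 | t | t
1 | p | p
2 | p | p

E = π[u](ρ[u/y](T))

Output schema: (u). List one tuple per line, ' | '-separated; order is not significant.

Row counts bottom-up:
  T → 3
  ρ[u/y](T) → 3
  π[u](ρ[u/y](T)) → 3

== RESULT ==
u
p
p
t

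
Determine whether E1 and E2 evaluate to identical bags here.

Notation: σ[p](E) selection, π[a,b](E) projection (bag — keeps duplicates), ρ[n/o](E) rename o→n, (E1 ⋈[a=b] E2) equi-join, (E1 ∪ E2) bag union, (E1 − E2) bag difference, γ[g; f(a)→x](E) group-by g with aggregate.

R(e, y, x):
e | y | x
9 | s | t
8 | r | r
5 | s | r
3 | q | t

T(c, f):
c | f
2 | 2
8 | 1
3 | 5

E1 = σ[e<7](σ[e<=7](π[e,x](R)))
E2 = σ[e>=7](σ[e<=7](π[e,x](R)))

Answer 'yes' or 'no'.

E1 row counts bottom-up:
  R → 4
  π[e,x](R) → 4
  σ[e<=7](π[e,x](R)) → 2
  σ[e<7](σ[e<=7](π[e,x](R))) → 2
E2 row counts bottom-up:
  R → 4
  π[e,x](R) → 4
  σ[e<=7](π[e,x](R)) → 2
  σ[e>=7](σ[e<=7](π[e,x](R))) → 0

E1 result:
e | x
3 | t
5 | r
E2 result:
e | x
(0 rows)
Witness: (3, 't') appears 1× in E1 but 0× in E2.

no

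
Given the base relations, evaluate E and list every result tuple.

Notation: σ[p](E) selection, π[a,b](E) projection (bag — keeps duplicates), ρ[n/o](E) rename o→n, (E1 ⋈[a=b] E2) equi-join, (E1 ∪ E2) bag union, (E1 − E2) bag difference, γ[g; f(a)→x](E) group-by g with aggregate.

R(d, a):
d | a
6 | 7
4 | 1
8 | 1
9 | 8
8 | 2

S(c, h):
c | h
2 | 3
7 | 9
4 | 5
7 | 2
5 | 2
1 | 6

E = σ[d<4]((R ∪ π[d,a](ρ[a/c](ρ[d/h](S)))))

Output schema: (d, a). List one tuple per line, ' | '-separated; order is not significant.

Stepwise |·|:
  R → 5
  S → 6
  ρ[d/h](S) → 6
  ρ[a/c](ρ[d/h](S)) → 6
  π[d,a](ρ[a/c](ρ[d/h](S))) → 6
  (R ∪ π[d,a](ρ[a/c](ρ[d/h](S)))) → 11
  σ[d<4]((R ∪ π[d,a](ρ[a/c](ρ[d/h](S))))) → 3

== RESULT ==
d | a
2 | 5
2 | 7
3 | 2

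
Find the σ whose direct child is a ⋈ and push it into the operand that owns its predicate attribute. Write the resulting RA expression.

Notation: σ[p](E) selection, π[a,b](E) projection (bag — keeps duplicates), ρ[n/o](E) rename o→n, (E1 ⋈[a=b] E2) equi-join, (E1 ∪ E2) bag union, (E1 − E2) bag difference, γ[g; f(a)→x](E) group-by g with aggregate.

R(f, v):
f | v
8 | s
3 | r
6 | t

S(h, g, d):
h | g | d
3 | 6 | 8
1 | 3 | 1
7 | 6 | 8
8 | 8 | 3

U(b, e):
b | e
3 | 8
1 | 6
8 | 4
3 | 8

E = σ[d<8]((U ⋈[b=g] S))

σ filters on d, owned by the right side.
E' = (U ⋈[b=g] σ[d<8](S))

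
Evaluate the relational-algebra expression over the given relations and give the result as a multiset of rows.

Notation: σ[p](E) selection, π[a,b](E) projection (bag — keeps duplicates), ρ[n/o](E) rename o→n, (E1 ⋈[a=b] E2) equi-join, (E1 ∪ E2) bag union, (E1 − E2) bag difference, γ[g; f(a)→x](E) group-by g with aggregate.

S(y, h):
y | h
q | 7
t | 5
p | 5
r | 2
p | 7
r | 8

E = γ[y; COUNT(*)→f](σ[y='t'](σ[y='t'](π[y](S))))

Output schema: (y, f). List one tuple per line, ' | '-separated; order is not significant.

Stepwise |·|:
  S → 6
  π[y](S) → 6
  σ[y='t'](π[y](S)) → 1
  σ[y='t'](σ[y='t'](π[y](S))) → 1
  γ[y; COUNT(*)→f](σ[y='t'](σ[y='t'](π[y](S)))) → 1

== RESULT ==
y | f
t | 1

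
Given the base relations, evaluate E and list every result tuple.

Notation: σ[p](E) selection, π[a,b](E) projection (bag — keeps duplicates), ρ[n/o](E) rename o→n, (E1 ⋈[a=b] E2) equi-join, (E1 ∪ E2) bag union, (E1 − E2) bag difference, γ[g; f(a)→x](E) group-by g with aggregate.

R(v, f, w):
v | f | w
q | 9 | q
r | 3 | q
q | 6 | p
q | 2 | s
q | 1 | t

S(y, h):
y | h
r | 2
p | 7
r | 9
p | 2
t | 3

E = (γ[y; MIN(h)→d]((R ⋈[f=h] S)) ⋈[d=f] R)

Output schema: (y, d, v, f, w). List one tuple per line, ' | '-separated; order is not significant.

Per-node cardinality:
  R → 5
  S → 5
  (R ⋈[f=h] S) → 4
  γ[y; MIN(h)→d]((R ⋈[f=h] S)) → 3
  R → 5
  (γ[y; MIN(h)→d]((R ⋈[f=h] S)) ⋈[d=f] R) → 3

== RESULT ==
y | d | v | f | w
p | 2 | q | 2 | s
r | 2 | q | 2 | s
t | 3 | r | 3 | q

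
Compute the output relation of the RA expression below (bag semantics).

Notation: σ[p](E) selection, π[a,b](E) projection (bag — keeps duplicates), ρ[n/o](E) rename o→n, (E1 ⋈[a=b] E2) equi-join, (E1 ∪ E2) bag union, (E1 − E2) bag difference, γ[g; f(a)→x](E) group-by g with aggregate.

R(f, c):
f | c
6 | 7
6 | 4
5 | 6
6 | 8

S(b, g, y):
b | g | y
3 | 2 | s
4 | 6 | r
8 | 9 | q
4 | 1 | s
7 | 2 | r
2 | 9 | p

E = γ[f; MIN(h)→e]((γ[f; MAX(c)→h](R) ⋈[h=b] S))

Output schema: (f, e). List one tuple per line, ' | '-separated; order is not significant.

Stepwise |·|:
  R → 4
  γ[f; MAX(c)→h](R) → 2
  S → 6
  (γ[f; MAX(c)→h](R) ⋈[h=b] S) → 1
  γ[f; MIN(h)→e]((γ[f; MAX(c)→h](R) ⋈[h=b] S)) → 1

== RESULT ==
f | e
6 | 8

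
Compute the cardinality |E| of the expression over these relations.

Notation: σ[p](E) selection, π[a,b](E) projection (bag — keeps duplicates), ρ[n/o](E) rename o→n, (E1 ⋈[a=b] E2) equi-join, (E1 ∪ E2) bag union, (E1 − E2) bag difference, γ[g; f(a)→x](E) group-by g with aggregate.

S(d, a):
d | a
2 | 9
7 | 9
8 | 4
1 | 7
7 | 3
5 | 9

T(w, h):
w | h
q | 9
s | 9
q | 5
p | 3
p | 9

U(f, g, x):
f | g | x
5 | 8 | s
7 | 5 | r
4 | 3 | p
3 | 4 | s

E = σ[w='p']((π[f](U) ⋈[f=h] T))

Per-node cardinality:
  U → 4
  π[f](U) → 4
  T → 5
  (π[f](U) ⋈[f=h] T) → 2
  σ[w='p']((π[f](U) ⋈[f=h] T)) → 1

|E| = 1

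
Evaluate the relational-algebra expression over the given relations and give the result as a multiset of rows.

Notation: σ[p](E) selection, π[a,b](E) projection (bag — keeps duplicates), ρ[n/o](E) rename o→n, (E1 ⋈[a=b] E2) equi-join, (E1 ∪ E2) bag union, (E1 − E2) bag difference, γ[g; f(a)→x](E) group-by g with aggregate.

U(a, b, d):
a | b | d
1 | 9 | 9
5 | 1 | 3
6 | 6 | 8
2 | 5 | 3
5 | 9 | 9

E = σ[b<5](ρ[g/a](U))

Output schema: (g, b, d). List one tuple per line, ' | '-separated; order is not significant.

Per-node cardinality:
  U → 5
  ρ[g/a](U) → 5
  σ[b<5](ρ[g/a](U)) → 1

== RESULT ==
g | b | d
5 | 1 | 3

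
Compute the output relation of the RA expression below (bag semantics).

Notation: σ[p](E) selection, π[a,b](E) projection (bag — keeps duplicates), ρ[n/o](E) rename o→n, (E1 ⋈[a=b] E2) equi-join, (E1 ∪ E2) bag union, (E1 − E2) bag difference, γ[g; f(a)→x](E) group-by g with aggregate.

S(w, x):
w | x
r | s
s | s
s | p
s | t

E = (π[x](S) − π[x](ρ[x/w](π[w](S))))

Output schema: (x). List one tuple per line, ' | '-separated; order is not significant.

Row counts bottom-up:
  S → 4
  π[x](S) → 4
  S → 4
  π[w](S) → 4
  ρ[x/w](π[w](S)) → 4
  π[x](ρ[x/w](π[w](S))) → 4
  (π[x](S) − π[x](ρ[x/w](π[w](S)))) → 2

== RESULT ==
x
p
t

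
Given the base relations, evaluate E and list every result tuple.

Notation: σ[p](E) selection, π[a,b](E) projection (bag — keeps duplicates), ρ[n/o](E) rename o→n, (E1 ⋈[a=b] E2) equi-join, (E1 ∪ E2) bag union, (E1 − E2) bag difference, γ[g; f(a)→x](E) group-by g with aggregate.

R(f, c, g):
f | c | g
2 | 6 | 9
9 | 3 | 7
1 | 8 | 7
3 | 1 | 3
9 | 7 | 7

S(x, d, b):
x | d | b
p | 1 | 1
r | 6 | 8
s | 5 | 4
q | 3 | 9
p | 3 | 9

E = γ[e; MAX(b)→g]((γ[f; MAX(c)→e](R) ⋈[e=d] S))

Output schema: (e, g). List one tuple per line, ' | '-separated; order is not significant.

Subexpression sizes:
  R → 5
  γ[f; MAX(c)→e](R) → 4
  S → 5
  (γ[f; MAX(c)→e](R) ⋈[e=d] S) → 2
  γ[e; MAX(b)→g]((γ[f; MAX(c)→e](R) ⋈[e=d] S)) → 2

== RESULT ==
e | g
1 | 1
6 | 8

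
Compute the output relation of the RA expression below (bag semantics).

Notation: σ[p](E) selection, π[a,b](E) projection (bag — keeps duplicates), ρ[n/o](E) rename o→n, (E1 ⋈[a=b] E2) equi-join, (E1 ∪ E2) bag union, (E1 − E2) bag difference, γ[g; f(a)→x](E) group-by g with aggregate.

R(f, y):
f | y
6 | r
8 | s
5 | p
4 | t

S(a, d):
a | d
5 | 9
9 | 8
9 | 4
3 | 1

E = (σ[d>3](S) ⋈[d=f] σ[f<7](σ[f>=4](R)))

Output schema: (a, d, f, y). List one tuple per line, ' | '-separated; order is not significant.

Subexpression sizes:
  S → 4
  σ[d>3](S) → 3
  R → 4
  σ[f>=4](R) → 4
  σ[f<7](σ[f>=4](R)) → 3
  (σ[d>3](S) ⋈[d=f] σ[f<7](σ[f>=4](R))) → 1

== RESULT ==
a | d | f | y
9 | 4 | 4 | t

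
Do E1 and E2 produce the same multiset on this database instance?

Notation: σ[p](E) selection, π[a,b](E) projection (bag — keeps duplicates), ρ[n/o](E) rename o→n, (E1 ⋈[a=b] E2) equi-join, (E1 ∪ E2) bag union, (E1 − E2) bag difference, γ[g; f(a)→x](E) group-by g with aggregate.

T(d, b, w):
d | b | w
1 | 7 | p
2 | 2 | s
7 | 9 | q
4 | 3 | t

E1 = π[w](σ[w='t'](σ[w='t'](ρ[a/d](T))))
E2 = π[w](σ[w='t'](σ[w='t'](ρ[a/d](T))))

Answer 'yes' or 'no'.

E1 row counts bottom-up:
  T → 4
  ρ[a/d](T) → 4
  σ[w='t'](ρ[a/d](T)) → 1
  σ[w='t'](σ[w='t'](ρ[a/d](T))) → 1
  π[w](σ[w='t'](σ[w='t'](ρ[a/d](T)))) → 1
E2 row counts bottom-up:
  T → 4
  ρ[a/d](T) → 4
  σ[w='t'](ρ[a/d](T)) → 1
  σ[w='t'](σ[w='t'](ρ[a/d](T))) → 1
  π[w](σ[w='t'](σ[w='t'](ρ[a/d](T)))) → 1

E1 and E2 produce the same multiset:
w
t

yes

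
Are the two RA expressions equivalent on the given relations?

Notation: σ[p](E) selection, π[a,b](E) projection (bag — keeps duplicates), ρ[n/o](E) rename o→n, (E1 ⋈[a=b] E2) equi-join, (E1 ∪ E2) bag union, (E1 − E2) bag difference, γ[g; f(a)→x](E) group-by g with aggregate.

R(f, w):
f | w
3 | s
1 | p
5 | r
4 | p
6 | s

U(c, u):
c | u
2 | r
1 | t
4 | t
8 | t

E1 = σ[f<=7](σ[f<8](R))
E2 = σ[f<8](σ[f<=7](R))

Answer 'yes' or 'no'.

E1 stepwise |·|:
  R → 5
  σ[f<8](R) → 5
  σ[f<=7](σ[f<8](R)) → 5
E2 stepwise |·|:
  R → 5
  σ[f<=7](R) → 5
  σ[f<8](σ[f<=7](R)) → 5

E1 and E2 produce the same multiset:
f | w
1 | p
3 | s
4 | p
5 | r
6 | s

yes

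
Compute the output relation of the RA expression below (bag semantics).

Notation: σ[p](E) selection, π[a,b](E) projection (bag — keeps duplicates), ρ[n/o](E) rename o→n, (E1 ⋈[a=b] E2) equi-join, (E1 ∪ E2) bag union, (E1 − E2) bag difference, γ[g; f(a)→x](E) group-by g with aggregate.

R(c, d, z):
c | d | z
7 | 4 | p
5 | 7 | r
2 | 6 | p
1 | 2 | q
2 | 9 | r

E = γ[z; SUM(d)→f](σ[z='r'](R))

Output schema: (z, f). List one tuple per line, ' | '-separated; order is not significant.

Row counts bottom-up:
  R → 5
  σ[z='r'](R) → 2
  γ[z; SUM(d)→f](σ[z='r'](R)) → 1

== RESULT ==
z | f
r | 16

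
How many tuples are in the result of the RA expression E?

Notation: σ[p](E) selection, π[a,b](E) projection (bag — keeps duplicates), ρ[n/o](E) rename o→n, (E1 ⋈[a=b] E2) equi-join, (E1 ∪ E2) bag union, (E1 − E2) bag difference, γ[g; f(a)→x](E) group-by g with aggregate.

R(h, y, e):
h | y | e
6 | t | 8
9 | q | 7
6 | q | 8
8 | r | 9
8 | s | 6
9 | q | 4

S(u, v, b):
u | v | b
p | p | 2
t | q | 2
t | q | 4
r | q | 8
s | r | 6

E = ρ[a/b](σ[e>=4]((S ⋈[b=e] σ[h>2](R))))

Row counts bottom-up:
  S → 5
  R → 6
  σ[h>2](R) → 6
  (S ⋈[b=e] σ[h>2](R)) → 4
  σ[e>=4]((S ⋈[b=e] σ[h>2](R))) → 4
  ρ[a/b](σ[e>=4]((S ⋈[b=e] σ[h>2](R)))) → 4

|E| = 4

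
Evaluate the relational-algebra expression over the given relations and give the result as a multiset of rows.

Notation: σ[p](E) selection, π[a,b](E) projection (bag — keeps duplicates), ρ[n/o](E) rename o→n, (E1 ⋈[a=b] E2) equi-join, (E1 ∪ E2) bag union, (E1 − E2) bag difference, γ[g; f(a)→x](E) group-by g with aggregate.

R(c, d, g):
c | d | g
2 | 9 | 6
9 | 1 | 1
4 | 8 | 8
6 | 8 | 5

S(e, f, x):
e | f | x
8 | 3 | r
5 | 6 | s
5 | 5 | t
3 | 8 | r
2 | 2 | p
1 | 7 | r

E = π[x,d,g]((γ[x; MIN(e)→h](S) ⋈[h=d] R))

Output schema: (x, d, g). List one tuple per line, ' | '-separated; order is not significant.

Per-node cardinality:
  S → 6
  γ[x; MIN(e)→h](S) → 4
  R → 4
  (γ[x; MIN(e)→h](S) ⋈[h=d] R) → 1
  π[x,d,g]((γ[x; MIN(e)→h](S) ⋈[h=d] R)) → 1

== RESULT ==
x | d | g
r | 1 | 1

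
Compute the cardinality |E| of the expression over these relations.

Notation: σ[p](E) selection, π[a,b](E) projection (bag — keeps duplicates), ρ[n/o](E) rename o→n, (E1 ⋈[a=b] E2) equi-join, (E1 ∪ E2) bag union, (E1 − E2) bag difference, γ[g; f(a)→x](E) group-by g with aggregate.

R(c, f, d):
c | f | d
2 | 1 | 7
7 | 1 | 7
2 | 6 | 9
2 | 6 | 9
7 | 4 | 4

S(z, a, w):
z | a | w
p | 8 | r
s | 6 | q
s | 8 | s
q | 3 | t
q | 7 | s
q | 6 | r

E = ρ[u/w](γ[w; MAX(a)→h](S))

Subexpression sizes:
  S → 6
  γ[w; MAX(a)→h](S) → 4
  ρ[u/w](γ[w; MAX(a)→h](S)) → 4

|E| = 4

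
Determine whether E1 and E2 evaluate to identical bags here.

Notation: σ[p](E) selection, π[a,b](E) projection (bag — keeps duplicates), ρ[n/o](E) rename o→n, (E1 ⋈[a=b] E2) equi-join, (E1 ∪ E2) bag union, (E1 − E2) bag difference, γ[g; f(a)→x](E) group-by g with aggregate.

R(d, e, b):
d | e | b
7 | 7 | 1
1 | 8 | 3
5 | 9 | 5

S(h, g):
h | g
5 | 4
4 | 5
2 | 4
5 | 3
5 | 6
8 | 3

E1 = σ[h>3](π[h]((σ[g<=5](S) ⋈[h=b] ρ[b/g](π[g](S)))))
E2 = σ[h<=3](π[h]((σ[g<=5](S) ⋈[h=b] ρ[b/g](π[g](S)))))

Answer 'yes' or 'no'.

E1 per-node cardinality:
  S → 6
  σ[g<=5](S) → 5
  S → 6
  π[g](S) → 6
  ρ[b/g](π[g](S)) → 6
  (σ[g<=5](S) ⋈[h=b] ρ[b/g](π[g](S))) → 4
  π[h]((σ[g<=5](S) ⋈[h=b] ρ[b/g](π[g](S)))) → 4
  σ[h>3](π[h]((σ[g<=5](S) ⋈[h=b] ρ[b/g](π[g](S))))) → 4
E2 per-node cardinality:
  S → 6
  σ[g<=5](S) → 5
  S → 6
  π[g](S) → 6
  ρ[b/g](π[g](S)) → 6
  (σ[g<=5](S) ⋈[h=b] ρ[b/g](π[g](S))) → 4
  π[h]((σ[g<=5](S) ⋈[h=b] ρ[b/g](π[g](S)))) → 4
  σ[h<=3](π[h]((σ[g<=5](S) ⋈[h=b] ρ[b/g](π[g](S))))) → 0

E1 result:
h
4
4
5
5
E2 result:
h
(0 rows)
Witness: (4,) appears 2× in E1 but 0× in E2.

no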